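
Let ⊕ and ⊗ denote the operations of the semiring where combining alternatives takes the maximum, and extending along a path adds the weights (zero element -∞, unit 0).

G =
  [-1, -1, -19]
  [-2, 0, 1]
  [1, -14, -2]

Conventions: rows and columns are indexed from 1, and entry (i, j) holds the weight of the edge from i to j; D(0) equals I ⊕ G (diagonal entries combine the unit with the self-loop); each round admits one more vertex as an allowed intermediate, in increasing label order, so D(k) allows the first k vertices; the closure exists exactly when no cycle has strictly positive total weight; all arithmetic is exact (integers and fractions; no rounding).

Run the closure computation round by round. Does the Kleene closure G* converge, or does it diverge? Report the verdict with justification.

D(0):
  [0, -1, -19]
  [-2, 0, 1]
  [1, -14, 0]
D(1):
  [0, -1, -19]
  [-2, 0, 1]
  [1, 0, 0]
Detection: at round 2, diagonal entry (3, 3) turns strictly positive.
Key observation: the cycle 3->1->2->3 has total weight 1 + (-1) + 1, which is strictly positive.
Answer: DIVERGES — positive cycle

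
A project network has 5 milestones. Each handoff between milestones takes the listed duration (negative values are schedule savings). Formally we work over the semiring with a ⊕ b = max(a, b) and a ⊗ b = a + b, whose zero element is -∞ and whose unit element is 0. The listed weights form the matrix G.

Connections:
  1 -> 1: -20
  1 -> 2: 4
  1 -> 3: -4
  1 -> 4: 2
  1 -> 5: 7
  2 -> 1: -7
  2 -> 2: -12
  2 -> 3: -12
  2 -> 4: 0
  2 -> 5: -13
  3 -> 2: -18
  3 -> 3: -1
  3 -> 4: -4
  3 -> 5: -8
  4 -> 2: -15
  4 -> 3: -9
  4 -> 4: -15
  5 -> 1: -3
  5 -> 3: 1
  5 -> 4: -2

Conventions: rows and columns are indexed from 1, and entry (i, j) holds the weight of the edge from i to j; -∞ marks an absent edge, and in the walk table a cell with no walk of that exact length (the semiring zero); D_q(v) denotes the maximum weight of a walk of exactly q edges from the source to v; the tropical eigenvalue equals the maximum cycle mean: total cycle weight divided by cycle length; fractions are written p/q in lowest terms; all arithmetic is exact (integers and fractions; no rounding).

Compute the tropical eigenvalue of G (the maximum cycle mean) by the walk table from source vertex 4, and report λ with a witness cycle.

q=0: [-∞, -∞, -∞, 0, -∞]
q=1: [-∞, -15, -9, -15, -∞]
q=2: [-22, -27, -10, -13, -17]
q=3: [-20, -18, -11, -14, -15]
q=4: [-18, -16, -12, -15, -13]
q=5: [-16, -14, -12, -15, -11]
Optimal cycle mean attained by: cycle 1->5->1, total 7 + (-3), length 2.
Answer: λ = 2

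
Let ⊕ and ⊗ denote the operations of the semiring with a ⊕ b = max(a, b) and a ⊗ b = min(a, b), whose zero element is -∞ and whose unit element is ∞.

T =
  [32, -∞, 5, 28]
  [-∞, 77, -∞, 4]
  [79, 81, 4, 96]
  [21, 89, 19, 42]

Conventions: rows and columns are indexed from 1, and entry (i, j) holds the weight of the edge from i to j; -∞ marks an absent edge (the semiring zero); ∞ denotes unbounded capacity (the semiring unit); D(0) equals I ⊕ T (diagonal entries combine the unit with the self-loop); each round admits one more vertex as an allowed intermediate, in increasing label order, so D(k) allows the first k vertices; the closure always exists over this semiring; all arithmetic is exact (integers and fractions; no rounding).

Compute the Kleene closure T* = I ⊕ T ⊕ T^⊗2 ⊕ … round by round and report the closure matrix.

D(0):
  [∞, -∞, 5, 28]
  [-∞, ∞, -∞, 4]
  [79, 81, ∞, 96]
  [21, 89, 19, ∞]
D(1):
  [∞, -∞, 5, 28]
  [-∞, ∞, -∞, 4]
  [79, 81, ∞, 96]
  [21, 89, 19, ∞]
D(2):
  [∞, -∞, 5, 28]
  [-∞, ∞, -∞, 4]
  [79, 81, ∞, 96]
  [21, 89, 19, ∞]
D(3):
  [∞, 5, 5, 28]
  [-∞, ∞, -∞, 4]
  [79, 81, ∞, 96]
  [21, 89, 19, ∞]
D(4):
  [∞, 28, 19, 28]
  [4, ∞, 4, 4]
  [79, 89, ∞, 96]
  [21, 89, 19, ∞]
Answer: T* = [[∞, 28, 19, 28], [4, ∞, 4, 4], [79, 89, ∞, 96], [21, 89, 19, ∞]]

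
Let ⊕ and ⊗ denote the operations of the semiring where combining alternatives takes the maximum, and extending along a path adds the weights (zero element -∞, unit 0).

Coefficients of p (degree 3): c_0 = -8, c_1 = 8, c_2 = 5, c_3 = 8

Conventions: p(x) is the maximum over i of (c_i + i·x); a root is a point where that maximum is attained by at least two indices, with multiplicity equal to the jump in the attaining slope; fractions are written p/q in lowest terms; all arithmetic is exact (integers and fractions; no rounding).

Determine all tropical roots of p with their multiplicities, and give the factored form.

hull edge (i=0, c=-8) to (i=1, c=8): slope 16, span 1
hull edge (i=1, c=8) to (i=3, c=8): slope 0, span 2
Factored form: p(x) = 8 ⊗ (x ⊕ (-16)) ⊗ (x ⊕ 0) ⊗ (x ⊕ 0)
Answer: roots = -16 (mult 1), 0 (mult 2)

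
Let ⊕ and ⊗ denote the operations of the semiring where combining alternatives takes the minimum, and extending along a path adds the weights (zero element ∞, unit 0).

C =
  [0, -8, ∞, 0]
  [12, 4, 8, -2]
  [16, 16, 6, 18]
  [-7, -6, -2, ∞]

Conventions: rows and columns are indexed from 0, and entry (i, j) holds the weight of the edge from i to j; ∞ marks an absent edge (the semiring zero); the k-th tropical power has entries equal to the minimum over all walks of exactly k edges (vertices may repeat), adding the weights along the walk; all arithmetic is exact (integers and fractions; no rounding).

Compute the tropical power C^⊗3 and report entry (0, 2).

C^⊗2:
  [-7, -8, -2, -10]
  [-9, -8, -4, 2]
  [11, 8, 12, 14]
  [-7, -15, 2, -8]
C^⊗3:
  [-17, -16, -12, -10]
  [-9, -17, 0, -10]
  [7, 3, 12, 6]
  [-15, -15, -10, -17]
Key observation: the optimum is the walk 0->1->3->2, with weight (-8) + (-2) + (-2) = -12.
Optimal value attained by: walk 0->1->3->2.
Answer: (C^⊗3)[0][2] = -12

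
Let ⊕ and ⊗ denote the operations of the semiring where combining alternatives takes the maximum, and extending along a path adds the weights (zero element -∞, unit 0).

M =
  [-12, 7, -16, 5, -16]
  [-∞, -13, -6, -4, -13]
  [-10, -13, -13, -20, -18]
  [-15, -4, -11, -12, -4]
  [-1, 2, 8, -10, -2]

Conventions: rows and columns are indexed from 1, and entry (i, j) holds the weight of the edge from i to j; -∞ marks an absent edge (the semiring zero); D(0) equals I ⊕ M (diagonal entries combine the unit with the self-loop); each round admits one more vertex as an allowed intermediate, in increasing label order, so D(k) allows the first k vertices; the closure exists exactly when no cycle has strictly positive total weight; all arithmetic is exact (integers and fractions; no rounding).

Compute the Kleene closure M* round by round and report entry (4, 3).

D(0):
  [0, 7, -16, 5, -16]
  [-∞, 0, -6, -4, -13]
  [-10, -13, 0, -20, -18]
  [-15, -4, -11, 0, -4]
  [-1, 2, 8, -10, 0]
D(1):
  [0, 7, -16, 5, -16]
  [-∞, 0, -6, -4, -13]
  [-10, -3, 0, -5, -18]
  [-15, -4, -11, 0, -4]
  [-1, 6, 8, 4, 0]
D(2):
  [0, 7, 1, 5, -6]
  [-∞, 0, -6, -4, -13]
  [-10, -3, 0, -5, -16]
  [-15, -4, -10, 0, -4]
  [-1, 6, 8, 4, 0]
D(3):
  [0, 7, 1, 5, -6]
  [-16, 0, -6, -4, -13]
  [-10, -3, 0, -5, -16]
  [-15, -4, -10, 0, -4]
  [-1, 6, 8, 4, 0]
D(4):
  [0, 7, 1, 5, 1]
  [-16, 0, -6, -4, -8]
  [-10, -3, 0, -5, -9]
  [-15, -4, -10, 0, -4]
  [-1, 6, 8, 4, 0]
D(5):
  [0, 7, 9, 5, 1]
  [-9, 0, 0, -4, -8]
  [-10, -3, 0, -5, -9]
  [-5, 2, 4, 0, -4]
  [-1, 6, 8, 4, 0]
Answer: M*[4][3] = 4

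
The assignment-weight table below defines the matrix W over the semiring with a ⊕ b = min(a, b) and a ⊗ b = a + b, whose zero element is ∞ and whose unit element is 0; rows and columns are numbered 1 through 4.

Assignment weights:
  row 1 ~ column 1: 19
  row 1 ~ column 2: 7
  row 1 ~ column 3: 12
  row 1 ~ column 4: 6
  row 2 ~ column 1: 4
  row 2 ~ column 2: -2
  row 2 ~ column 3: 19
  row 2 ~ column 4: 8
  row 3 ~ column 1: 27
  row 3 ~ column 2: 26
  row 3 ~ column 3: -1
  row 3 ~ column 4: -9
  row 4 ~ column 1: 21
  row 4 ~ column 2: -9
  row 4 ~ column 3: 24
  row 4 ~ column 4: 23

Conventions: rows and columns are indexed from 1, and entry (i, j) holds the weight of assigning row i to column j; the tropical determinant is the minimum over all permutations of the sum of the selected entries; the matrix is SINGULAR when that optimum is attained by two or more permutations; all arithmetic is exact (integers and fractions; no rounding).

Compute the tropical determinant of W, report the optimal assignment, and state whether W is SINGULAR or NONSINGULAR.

σ = (1, 2, 3, 4): 19 + (-2) + (-1) + 23 = 39
σ = (1, 2, 4, 3): 19 + (-2) + (-9) + 24 = 32
σ = (1, 3, 2, 4): 19 + 19 + 26 + 23 = 87
σ = (1, 3, 4, 2): 19 + 19 + (-9) + (-9) = 20
σ = (1, 4, 2, 3): 19 + 8 + 26 + 24 = 77
σ = (1, 4, 3, 2): 19 + 8 + (-1) + (-9) = 17
σ = (2, 1, 3, 4): 7 + 4 + (-1) + 23 = 33
σ = (2, 1, 4, 3): 7 + 4 + (-9) + 24 = 26
σ = (2, 3, 1, 4): 7 + 19 + 27 + 23 = 76
σ = (2, 3, 4, 1): 7 + 19 + (-9) + 21 = 38
σ = (2, 4, 1, 3): 7 + 8 + 27 + 24 = 66
σ = (2, 4, 3, 1): 7 + 8 + (-1) + 21 = 35
σ = (3, 1, 2, 4): 12 + 4 + 26 + 23 = 65
σ = (3, 1, 4, 2): 12 + 4 + (-9) + (-9) = -2
σ = (3, 2, 1, 4): 12 + (-2) + 27 + 23 = 60
σ = (3, 2, 4, 1): 12 + (-2) + (-9) + 21 = 22
σ = (3, 4, 1, 2): 12 + 8 + 27 + (-9) = 38
σ = (3, 4, 2, 1): 12 + 8 + 26 + 21 = 67
σ = (4, 1, 2, 3): 6 + 4 + 26 + 24 = 60
σ = (4, 1, 3, 2): 6 + 4 + (-1) + (-9) = 0
σ = (4, 2, 1, 3): 6 + (-2) + 27 + 24 = 55
σ = (4, 2, 3, 1): 6 + (-2) + (-1) + 21 = 24
σ = (4, 3, 1, 2): 6 + 19 + 27 + (-9) = 43
σ = (4, 3, 2, 1): 6 + 19 + 26 + 21 = 72
Optimal value attained by: σ = (3, 1, 4, 2).
Answer: det⊕(W) = -2; verdict: NONSINGULAR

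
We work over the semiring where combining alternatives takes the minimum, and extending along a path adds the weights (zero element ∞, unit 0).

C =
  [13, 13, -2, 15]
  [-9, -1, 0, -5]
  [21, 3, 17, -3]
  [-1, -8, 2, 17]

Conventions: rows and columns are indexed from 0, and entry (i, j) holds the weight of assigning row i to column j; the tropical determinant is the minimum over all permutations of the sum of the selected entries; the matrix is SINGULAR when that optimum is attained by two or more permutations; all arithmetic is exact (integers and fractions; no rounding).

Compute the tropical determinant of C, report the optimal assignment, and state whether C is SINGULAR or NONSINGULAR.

σ = (0, 1, 2, 3): 13 + (-1) + 17 + 17 = 46
σ = (0, 1, 3, 2): 13 + (-1) + (-3) + 2 = 11
σ = (0, 2, 1, 3): 13 + 0 + 3 + 17 = 33
σ = (0, 2, 3, 1): 13 + 0 + (-3) + (-8) = 2
σ = (0, 3, 1, 2): 13 + (-5) + 3 + 2 = 13
σ = (0, 3, 2, 1): 13 + (-5) + 17 + (-8) = 17
σ = (1, 0, 2, 3): 13 + (-9) + 17 + 17 = 38
σ = (1, 0, 3, 2): 13 + (-9) + (-3) + 2 = 3
σ = (1, 2, 0, 3): 13 + 0 + 21 + 17 = 51
σ = (1, 2, 3, 0): 13 + 0 + (-3) + (-1) = 9
σ = (1, 3, 0, 2): 13 + (-5) + 21 + 2 = 31
σ = (1, 3, 2, 0): 13 + (-5) + 17 + (-1) = 24
σ = (2, 0, 1, 3): (-2) + (-9) + 3 + 17 = 9
σ = (2, 0, 3, 1): (-2) + (-9) + (-3) + (-8) = -22
σ = (2, 1, 0, 3): (-2) + (-1) + 21 + 17 = 35
σ = (2, 1, 3, 0): (-2) + (-1) + (-3) + (-1) = -7
σ = (2, 3, 0, 1): (-2) + (-5) + 21 + (-8) = 6
σ = (2, 3, 1, 0): (-2) + (-5) + 3 + (-1) = -5
σ = (3, 0, 1, 2): 15 + (-9) + 3 + 2 = 11
σ = (3, 0, 2, 1): 15 + (-9) + 17 + (-8) = 15
σ = (3, 1, 0, 2): 15 + (-1) + 21 + 2 = 37
σ = (3, 1, 2, 0): 15 + (-1) + 17 + (-1) = 30
σ = (3, 2, 0, 1): 15 + 0 + 21 + (-8) = 28
σ = (3, 2, 1, 0): 15 + 0 + 3 + (-1) = 17
Optimal value attained by: σ = (2, 0, 3, 1).
Answer: det⊕(C) = -22; verdict: NONSINGULAR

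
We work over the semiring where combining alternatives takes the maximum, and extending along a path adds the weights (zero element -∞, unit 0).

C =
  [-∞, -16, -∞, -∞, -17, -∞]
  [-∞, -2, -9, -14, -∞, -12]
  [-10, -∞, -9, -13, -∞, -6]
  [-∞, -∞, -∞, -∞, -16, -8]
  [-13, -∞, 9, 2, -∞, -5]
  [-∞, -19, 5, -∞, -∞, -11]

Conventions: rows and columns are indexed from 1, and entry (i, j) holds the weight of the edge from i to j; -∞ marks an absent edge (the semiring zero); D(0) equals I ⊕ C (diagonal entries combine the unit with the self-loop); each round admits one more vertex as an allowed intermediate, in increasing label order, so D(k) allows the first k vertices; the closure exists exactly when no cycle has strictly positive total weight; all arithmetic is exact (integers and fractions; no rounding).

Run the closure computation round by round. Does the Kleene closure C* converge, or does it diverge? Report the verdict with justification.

D(0):
  [0, -16, -∞, -∞, -17, -∞]
  [-∞, 0, -9, -14, -∞, -12]
  [-10, -∞, 0, -13, -∞, -6]
  [-∞, -∞, -∞, 0, -16, -8]
  [-13, -∞, 9, 2, 0, -5]
  [-∞, -19, 5, -∞, -∞, 0]
D(1):
  [0, -16, -∞, -∞, -17, -∞]
  [-∞, 0, -9, -14, -∞, -12]
  [-10, -26, 0, -13, -27, -6]
  [-∞, -∞, -∞, 0, -16, -8]
  [-13, -29, 9, 2, 0, -5]
  [-∞, -19, 5, -∞, -∞, 0]
D(2):
  [0, -16, -25, -30, -17, -28]
  [-∞, 0, -9, -14, -∞, -12]
  [-10, -26, 0, -13, -27, -6]
  [-∞, -∞, -∞, 0, -16, -8]
  [-13, -29, 9, 2, 0, -5]
  [-∞, -19, 5, -33, -∞, 0]
D(3):
  [0, -16, -25, -30, -17, -28]
  [-19, 0, -9, -14, -36, -12]
  [-10, -26, 0, -13, -27, -6]
  [-∞, -∞, -∞, 0, -16, -8]
  [-1, -17, 9, 2, 0, 3]
  [-5, -19, 5, -8, -22, 0]
D(4):
  [0, -16, -25, -30, -17, -28]
  [-19, 0, -9, -14, -30, -12]
  [-10, -26, 0, -13, -27, -6]
  [-∞, -∞, -∞, 0, -16, -8]
  [-1, -17, 9, 2, 0, 3]
  [-5, -19, 5, -8, -22, 0]
D(5):
  [0, -16, -8, -15, -17, -14]
  [-19, 0, -9, -14, -30, -12]
  [-10, -26, 0, -13, -27, -6]
  [-17, -33, -7, 0, -16, -8]
  [-1, -17, 9, 2, 0, 3]
  [-5, -19, 5, -8, -22, 0]
D(6):
  [0, -16, -8, -15, -17, -14]
  [-17, 0, -7, -14, -30, -12]
  [-10, -25, 0, -13, -27, -6]
  [-13, -27, -3, 0, -16, -8]
  [-1, -16, 9, 2, 0, 3]
  [-5, -19, 5, -8, -22, 0]
Key observation: every diagonal entry stays at the unit through all rounds, so no improving cycle exists.
Answer: CONVERGES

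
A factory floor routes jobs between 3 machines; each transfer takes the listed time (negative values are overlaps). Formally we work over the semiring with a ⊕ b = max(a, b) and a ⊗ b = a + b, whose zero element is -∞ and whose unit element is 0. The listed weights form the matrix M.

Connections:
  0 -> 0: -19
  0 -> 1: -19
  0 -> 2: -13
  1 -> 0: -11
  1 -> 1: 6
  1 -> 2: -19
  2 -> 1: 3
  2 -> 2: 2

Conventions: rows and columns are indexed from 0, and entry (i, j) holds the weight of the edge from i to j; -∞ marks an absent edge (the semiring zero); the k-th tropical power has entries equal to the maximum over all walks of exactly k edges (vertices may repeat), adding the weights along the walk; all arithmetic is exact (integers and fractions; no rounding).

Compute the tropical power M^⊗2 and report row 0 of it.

M^⊗2:
  [-30, -10, -11]
  [-5, 12, -13]
  [-8, 9, 4]
Answer: row 0 of M^⊗2 = [-30, -10, -11]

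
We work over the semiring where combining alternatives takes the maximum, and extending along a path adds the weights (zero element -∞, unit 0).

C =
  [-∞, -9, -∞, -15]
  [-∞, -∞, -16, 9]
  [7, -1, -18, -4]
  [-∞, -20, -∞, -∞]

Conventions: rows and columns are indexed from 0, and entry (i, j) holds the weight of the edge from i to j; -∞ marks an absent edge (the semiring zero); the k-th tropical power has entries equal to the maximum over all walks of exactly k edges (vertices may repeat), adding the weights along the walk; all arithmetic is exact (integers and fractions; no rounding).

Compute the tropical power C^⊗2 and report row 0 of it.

C^⊗2:
  [-∞, -35, -25, 0]
  [-9, -11, -34, -20]
  [-11, -2, -17, 8]
  [-∞, -∞, -36, -11]
Answer: row 0 of C^⊗2 = [-∞, -35, -25, 0]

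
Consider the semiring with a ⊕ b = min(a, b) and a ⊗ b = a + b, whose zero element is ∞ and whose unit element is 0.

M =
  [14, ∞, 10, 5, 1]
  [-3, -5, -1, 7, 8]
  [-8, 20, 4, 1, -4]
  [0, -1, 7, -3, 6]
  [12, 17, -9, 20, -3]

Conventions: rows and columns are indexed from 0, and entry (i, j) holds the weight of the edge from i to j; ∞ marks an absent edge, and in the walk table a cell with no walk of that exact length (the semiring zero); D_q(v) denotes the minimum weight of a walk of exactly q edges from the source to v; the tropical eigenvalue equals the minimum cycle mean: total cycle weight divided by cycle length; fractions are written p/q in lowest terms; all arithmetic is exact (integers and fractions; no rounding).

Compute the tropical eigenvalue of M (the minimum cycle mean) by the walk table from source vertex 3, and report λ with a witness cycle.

q=0: [∞, ∞, ∞, 0, ∞]
q=1: [0, -1, 7, -3, 6]
q=2: [-4, -6, -3, -6, 1]
q=3: [-11, -11, -8, -9, -7]
q=4: [-16, -16, -16, -12, -12]
q=5: [-24, -21, -21, -15, -20]
Optimal cycle mean attained by: cycle 2->4->2, total (-4) + (-9), length 2.
Answer: λ = -13/2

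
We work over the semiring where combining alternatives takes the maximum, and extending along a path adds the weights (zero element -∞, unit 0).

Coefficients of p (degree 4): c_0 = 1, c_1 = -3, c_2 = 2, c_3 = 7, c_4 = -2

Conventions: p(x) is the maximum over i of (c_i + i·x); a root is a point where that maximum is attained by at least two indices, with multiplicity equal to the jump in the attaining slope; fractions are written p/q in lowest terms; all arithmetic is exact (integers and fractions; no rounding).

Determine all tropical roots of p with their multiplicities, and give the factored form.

hull edge (i=0, c=1) to (i=3, c=7): slope 2, span 3
hull edge (i=3, c=7) to (i=4, c=-2): slope -9, span 1
Factored form: p(x) = -2 ⊗ (x ⊕ (-2)) ⊗ (x ⊕ (-2)) ⊗ (x ⊕ (-2)) ⊗ (x ⊕ 9)
Answer: roots = -2 (mult 3), 9 (mult 1)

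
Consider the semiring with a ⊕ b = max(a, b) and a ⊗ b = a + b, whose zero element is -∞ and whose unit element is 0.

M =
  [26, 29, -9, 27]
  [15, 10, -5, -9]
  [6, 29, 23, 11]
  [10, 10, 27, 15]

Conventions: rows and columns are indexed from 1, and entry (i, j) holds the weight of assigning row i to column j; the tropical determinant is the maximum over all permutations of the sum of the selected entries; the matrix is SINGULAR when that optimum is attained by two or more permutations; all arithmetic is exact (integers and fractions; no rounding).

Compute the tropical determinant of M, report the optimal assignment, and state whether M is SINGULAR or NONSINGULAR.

σ = (1, 2, 3, 4): 26 + 10 + 23 + 15 = 74
σ = (1, 2, 4, 3): 26 + 10 + 11 + 27 = 74
σ = (1, 3, 2, 4): 26 + (-5) + 29 + 15 = 65
σ = (1, 3, 4, 2): 26 + (-5) + 11 + 10 = 42
σ = (1, 4, 2, 3): 26 + (-9) + 29 + 27 = 73
σ = (1, 4, 3, 2): 26 + (-9) + 23 + 10 = 50
σ = (2, 1, 3, 4): 29 + 15 + 23 + 15 = 82
σ = (2, 1, 4, 3): 29 + 15 + 11 + 27 = 82
σ = (2, 3, 1, 4): 29 + (-5) + 6 + 15 = 45
σ = (2, 3, 4, 1): 29 + (-5) + 11 + 10 = 45
σ = (2, 4, 1, 3): 29 + (-9) + 6 + 27 = 53
σ = (2, 4, 3, 1): 29 + (-9) + 23 + 10 = 53
σ = (3, 1, 2, 4): (-9) + 15 + 29 + 15 = 50
σ = (3, 1, 4, 2): (-9) + 15 + 11 + 10 = 27
σ = (3, 2, 1, 4): (-9) + 10 + 6 + 15 = 22
σ = (3, 2, 4, 1): (-9) + 10 + 11 + 10 = 22
σ = (3, 4, 1, 2): (-9) + (-9) + 6 + 10 = -2
σ = (3, 4, 2, 1): (-9) + (-9) + 29 + 10 = 21
σ = (4, 1, 2, 3): 27 + 15 + 29 + 27 = 98
σ = (4, 1, 3, 2): 27 + 15 + 23 + 10 = 75
σ = (4, 2, 1, 3): 27 + 10 + 6 + 27 = 70
σ = (4, 2, 3, 1): 27 + 10 + 23 + 10 = 70
σ = (4, 3, 1, 2): 27 + (-5) + 6 + 10 = 38
σ = (4, 3, 2, 1): 27 + (-5) + 29 + 10 = 61
Optimal value attained by: σ = (4, 1, 2, 3).
Answer: det⊕(M) = 98; verdict: NONSINGULAR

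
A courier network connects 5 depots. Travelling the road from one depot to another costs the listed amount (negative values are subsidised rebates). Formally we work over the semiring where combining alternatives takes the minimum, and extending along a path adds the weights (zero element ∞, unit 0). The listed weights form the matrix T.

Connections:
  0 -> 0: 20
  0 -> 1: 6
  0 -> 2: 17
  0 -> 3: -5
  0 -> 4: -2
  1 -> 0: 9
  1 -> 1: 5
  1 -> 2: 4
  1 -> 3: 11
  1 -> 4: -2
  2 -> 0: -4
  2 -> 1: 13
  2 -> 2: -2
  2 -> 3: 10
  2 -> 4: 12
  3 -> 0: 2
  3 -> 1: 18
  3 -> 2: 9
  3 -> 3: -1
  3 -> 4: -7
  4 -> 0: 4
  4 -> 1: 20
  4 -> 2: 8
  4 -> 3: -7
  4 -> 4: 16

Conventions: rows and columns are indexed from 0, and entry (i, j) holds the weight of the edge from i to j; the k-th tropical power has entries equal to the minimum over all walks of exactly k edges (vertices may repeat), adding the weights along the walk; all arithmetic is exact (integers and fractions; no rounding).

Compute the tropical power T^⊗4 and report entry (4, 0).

T^⊗2:
  [-3, 11, 4, -9, -12]
  [0, 10, 2, -9, 3]
  [-6, 2, -4, -9, -6]
  [-3, 8, 1, -14, -8]
  [-5, 10, 2, -8, -14]
T^⊗3:
  [-8, 3, -4, -19, -16]
  [-7, 6, 0, -10, -16]
  [-8, 0, -6, -13, -16]
  [-12, 3, -5, -15, -21]
  [-10, 1, -6, -21, -15]
T^⊗4:
  [-17, -2, -10, -23, -26]
  [-12, -1, -8, -23, -17]
  [-12, -2, -8, -23, -20]
  [-17, -6, -13, -28, -22]
  [-19, -4, -12, -22, -28]
Key observation: the optimum is the walk 4->3->4->3->0, with weight (-7) + (-7) + (-7) + 2 = -19.
Optimal value attained by: walk 4->3->4->3->0.
Answer: (T^⊗4)[4][0] = -19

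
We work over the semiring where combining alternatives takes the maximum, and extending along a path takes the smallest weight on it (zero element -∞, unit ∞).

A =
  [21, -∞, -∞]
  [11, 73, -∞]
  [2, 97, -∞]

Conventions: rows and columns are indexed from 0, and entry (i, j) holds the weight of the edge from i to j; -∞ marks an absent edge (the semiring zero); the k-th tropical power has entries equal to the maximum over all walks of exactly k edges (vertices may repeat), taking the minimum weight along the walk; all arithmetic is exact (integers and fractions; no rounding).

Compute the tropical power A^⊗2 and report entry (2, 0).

A^⊗2:
  [21, -∞, -∞]
  [11, 73, -∞]
  [11, 73, -∞]
Key observation: the optimum is the walk 2->1->0, with weight 97 min 11 = 11.
Optimal value attained by: walk 2->1->0.
Answer: (A^⊗2)[2][0] = 11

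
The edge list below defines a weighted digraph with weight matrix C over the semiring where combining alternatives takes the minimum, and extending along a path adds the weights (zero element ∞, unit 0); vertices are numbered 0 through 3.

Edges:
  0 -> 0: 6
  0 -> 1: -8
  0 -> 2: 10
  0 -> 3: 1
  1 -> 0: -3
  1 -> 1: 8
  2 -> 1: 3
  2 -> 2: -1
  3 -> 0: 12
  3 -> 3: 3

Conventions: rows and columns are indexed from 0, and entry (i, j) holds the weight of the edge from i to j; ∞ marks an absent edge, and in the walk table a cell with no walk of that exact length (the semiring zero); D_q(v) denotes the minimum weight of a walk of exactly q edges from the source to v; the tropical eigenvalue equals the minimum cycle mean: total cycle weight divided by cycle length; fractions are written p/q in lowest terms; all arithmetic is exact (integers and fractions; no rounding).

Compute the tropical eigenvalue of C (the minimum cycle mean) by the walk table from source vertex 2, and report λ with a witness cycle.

q=0: [∞, ∞, 0, ∞]
q=1: [∞, 3, -1, ∞]
q=2: [0, 2, -2, ∞]
q=3: [-1, -8, -3, 1]
q=4: [-11, -9, -4, 0]
Optimal cycle mean attained by: cycle 0->1->0, total (-8) + (-3), length 2.
Answer: λ = -11/2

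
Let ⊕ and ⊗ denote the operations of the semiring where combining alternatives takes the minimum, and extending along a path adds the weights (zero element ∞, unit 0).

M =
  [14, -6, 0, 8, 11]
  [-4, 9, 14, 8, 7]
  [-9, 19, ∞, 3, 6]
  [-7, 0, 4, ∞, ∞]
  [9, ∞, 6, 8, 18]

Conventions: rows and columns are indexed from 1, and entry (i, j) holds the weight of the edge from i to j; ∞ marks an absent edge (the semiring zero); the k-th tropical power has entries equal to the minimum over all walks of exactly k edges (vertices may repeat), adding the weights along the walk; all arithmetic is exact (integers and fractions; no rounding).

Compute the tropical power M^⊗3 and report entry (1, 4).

M^⊗2:
  [-10, 3, 8, 2, 1]
  [1, -10, -4, 4, 7]
  [-4, -15, -9, -1, 2]
  [-5, -13, -7, 1, 4]
  [-3, 3, 9, 9, 12]
M^⊗3:
  [-5, -16, -10, -2, 1]
  [-14, -5, 1, -2, -3]
  [-19, -10, -4, -7, -8]
  [-17, -11, -5, -5, -6]
  [-1, -9, -3, 5, 8]
Key observation: the optimum is the walk 1->2->1->4, with weight (-6) + (-4) + 8 = -2.
Optimal value attained by: walk 1->2->1->4.
Answer: (M^⊗3)[1][4] = -2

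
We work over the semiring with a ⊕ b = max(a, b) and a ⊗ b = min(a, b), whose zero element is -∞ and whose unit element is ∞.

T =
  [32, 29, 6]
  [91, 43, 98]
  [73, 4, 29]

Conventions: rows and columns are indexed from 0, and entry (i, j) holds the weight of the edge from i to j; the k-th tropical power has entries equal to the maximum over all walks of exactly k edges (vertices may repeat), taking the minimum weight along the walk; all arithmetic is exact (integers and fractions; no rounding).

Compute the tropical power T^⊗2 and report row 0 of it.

T^⊗2:
  [32, 29, 29]
  [73, 43, 43]
  [32, 29, 29]
Answer: row 0 of T^⊗2 = [32, 29, 29]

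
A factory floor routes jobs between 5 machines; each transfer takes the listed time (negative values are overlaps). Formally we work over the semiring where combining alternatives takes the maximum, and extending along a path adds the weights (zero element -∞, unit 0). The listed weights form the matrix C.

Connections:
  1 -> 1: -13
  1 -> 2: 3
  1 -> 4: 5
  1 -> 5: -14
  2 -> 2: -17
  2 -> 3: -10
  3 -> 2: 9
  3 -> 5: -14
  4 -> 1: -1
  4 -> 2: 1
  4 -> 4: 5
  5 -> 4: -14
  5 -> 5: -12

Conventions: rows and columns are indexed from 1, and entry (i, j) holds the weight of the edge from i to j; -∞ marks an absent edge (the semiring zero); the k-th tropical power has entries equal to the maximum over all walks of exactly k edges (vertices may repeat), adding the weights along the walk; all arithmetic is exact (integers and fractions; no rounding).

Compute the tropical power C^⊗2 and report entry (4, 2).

C^⊗2:
  [4, 6, -7, 10, -26]
  [-∞, -1, -27, -∞, -24]
  [-∞, -8, -1, -28, -26]
  [4, 6, -9, 10, -15]
  [-15, -13, -∞, -9, -24]
Key observation: the optimum is the walk 4->4->2, with weight 5 + 1 = 6.
Optimal value attained by: walk 4->4->2.
Answer: (C^⊗2)[4][2] = 6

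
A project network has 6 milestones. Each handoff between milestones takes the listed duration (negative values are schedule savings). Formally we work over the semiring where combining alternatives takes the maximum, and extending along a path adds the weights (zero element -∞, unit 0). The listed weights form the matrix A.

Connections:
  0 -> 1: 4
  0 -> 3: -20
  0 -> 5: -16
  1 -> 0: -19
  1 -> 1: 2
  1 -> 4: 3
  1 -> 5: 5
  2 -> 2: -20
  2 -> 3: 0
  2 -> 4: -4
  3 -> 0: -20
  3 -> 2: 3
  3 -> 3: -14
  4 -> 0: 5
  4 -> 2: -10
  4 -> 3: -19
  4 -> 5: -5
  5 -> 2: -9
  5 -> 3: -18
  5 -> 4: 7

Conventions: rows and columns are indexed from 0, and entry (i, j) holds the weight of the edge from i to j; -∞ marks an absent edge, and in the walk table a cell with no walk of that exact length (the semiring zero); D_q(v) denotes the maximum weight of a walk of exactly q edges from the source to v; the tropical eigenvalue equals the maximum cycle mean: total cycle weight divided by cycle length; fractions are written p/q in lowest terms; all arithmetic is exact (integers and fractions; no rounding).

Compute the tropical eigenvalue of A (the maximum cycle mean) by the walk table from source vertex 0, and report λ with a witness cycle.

q=0: [0, -∞, -∞, -∞, -∞, -∞]
q=1: [-∞, 4, -∞, -20, -∞, -16]
q=2: [-15, 6, -17, -34, 7, 9]
q=3: [12, 8, 0, -9, 16, 11]
q=4: [21, 16, 6, 0, 18, 13]
q=5: [23, 25, 8, 6, 20, 21]
q=6: [25, 27, 12, 8, 28, 30]
Optimal cycle mean attained by: cycle 0->1->5->4->0, total 4 + 5 + 7 + 5, length 4.
Answer: λ = 21/4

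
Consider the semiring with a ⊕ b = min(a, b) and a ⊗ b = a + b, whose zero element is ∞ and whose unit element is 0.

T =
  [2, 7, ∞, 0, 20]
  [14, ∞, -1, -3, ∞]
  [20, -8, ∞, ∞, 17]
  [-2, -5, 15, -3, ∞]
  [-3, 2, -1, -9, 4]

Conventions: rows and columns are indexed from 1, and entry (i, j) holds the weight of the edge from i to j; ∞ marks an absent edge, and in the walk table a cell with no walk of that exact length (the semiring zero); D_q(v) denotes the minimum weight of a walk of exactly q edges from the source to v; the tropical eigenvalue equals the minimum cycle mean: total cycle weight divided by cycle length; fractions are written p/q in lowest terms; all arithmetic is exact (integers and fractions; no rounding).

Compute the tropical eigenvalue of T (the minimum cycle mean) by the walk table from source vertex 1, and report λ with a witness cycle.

q=0: [0, ∞, ∞, ∞, ∞]
q=1: [2, 7, ∞, 0, 20]
q=2: [-2, -5, 6, -3, 22]
q=3: [-5, -8, -6, -8, 18]
q=4: [-10, -14, -9, -11, 11]
q=5: [-13, -17, -15, -17, 8]
Optimal cycle mean attained by: cycle 2->3->2, total (-1) + (-8), length 2.
Answer: λ = -9/2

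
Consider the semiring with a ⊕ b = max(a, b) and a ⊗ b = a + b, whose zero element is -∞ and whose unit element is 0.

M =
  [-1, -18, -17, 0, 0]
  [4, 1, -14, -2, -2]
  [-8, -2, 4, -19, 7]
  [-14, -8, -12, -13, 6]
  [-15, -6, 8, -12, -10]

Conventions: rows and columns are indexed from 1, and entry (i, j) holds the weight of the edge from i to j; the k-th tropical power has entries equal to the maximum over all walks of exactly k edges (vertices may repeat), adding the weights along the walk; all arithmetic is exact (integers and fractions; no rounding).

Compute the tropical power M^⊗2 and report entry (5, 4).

M^⊗2:
  [-2, -6, 8, -1, 6]
  [5, 2, 6, 4, 4]
  [2, 2, 15, -4, 11]
  [-4, 0, 14, -6, -4]
  [0, 6, 12, -8, 15]
Key observation: the optimum is the walk 5->2->4, with weight (-6) + (-2) = -8.
Optimal value attained by: walk 5->2->4.
Answer: (M^⊗2)[5][4] = -8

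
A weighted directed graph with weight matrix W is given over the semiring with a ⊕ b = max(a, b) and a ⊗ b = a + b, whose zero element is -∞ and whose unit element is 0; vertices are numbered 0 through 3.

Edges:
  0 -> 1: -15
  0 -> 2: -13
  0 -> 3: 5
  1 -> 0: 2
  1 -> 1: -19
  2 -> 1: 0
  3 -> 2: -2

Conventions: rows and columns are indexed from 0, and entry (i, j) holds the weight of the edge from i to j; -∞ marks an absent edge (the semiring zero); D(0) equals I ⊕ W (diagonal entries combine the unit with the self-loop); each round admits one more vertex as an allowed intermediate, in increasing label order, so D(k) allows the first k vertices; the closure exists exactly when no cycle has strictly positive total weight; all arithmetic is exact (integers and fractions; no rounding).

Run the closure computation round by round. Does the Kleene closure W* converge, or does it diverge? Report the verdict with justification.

D(0):
  [0, -15, -13, 5]
  [2, 0, -∞, -∞]
  [-∞, 0, 0, -∞]
  [-∞, -∞, -2, 0]
D(1):
  [0, -15, -13, 5]
  [2, 0, -11, 7]
  [-∞, 0, 0, -∞]
  [-∞, -∞, -2, 0]
D(2):
  [0, -15, -13, 5]
  [2, 0, -11, 7]
  [2, 0, 0, 7]
  [-∞, -∞, -2, 0]
Detection: at round 3, diagonal entry (3, 3) turns strictly positive.
Key observation: the cycle 3->2->1->0->3 has total weight (-2) + 0 + 2 + 5, which is strictly positive.
Answer: DIVERGES — positive cycle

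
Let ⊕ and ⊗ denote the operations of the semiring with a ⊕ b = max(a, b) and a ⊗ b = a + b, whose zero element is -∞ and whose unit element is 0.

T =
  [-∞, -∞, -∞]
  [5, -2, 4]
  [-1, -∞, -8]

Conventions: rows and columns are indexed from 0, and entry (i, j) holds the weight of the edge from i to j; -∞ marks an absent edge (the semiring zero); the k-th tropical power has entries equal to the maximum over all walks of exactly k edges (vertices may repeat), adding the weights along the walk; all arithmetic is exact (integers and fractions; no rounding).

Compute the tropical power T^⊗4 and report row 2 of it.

T^⊗2:
  [-∞, -∞, -∞]
  [3, -4, 2]
  [-9, -∞, -16]
T^⊗3:
  [-∞, -∞, -∞]
  [1, -6, 0]
  [-17, -∞, -24]
T^⊗4:
  [-∞, -∞, -∞]
  [-1, -8, -2]
  [-25, -∞, -32]
Answer: row 2 of T^⊗4 = [-25, -∞, -32]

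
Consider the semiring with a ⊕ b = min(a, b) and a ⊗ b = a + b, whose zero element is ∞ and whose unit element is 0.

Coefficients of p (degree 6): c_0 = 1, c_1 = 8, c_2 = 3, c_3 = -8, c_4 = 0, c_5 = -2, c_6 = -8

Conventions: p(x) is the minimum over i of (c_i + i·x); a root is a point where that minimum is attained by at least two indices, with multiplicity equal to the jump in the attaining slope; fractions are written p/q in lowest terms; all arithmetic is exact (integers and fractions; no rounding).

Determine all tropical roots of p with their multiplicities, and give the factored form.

hull edge (i=0, c=1) to (i=3, c=-8): slope -3, span 3
hull edge (i=3, c=-8) to (i=6, c=-8): slope 0, span 3
Factored form: p(x) = -8 ⊗ (x ⊕ 0) ⊗ (x ⊕ 0) ⊗ (x ⊕ 0) ⊗ (x ⊕ 3) ⊗ (x ⊕ 3) ⊗ (x ⊕ 3)
Answer: roots = 0 (mult 3), 3 (mult 3)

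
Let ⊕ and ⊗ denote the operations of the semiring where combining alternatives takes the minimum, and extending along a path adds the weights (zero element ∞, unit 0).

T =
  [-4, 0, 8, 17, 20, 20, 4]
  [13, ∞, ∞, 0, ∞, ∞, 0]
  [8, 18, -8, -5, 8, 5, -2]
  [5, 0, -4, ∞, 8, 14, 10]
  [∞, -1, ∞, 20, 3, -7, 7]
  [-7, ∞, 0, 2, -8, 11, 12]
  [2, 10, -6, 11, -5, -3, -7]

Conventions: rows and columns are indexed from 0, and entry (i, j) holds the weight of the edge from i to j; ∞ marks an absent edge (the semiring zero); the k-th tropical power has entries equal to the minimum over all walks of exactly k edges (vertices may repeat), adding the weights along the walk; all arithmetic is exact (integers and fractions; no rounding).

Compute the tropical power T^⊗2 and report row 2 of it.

T^⊗2:
  [-8, -4, -2, 0, -1, 1, -3]
  [2, 0, -6, 11, -5, -3, -7]
  [-2, -5, -16, -13, -7, -5, -10]
  [1, 5, -12, -9, 4, 1, -6]
  [-14, 2, -7, -5, -15, -4, -1]
  [-11, -9, -8, -5, -5, -15, -3]
  [-10, -6, -14, -11, -12, -12, -14]
Answer: row 2 of T^⊗2 = [-2, -5, -16, -13, -7, -5, -10]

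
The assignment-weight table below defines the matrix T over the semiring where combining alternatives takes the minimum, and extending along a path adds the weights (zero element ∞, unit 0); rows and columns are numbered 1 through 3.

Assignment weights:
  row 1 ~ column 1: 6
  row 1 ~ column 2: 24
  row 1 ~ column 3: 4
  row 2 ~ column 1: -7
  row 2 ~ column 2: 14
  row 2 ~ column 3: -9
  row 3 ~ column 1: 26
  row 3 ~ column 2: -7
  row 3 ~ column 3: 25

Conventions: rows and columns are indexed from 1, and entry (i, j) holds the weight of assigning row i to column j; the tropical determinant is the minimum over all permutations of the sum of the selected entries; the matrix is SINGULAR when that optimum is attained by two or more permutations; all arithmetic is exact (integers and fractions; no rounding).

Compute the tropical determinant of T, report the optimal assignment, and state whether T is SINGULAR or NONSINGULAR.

σ = (1, 2, 3): 6 + 14 + 25 = 45
σ = (1, 3, 2): 6 + (-9) + (-7) = -10
σ = (2, 1, 3): 24 + (-7) + 25 = 42
σ = (2, 3, 1): 24 + (-9) + 26 = 41
σ = (3, 1, 2): 4 + (-7) + (-7) = -10
σ = (3, 2, 1): 4 + 14 + 26 = 44
Optimal value attained by: σ = (1, 3, 2).
Answer: det⊕(T) = -10; verdict: SINGULAR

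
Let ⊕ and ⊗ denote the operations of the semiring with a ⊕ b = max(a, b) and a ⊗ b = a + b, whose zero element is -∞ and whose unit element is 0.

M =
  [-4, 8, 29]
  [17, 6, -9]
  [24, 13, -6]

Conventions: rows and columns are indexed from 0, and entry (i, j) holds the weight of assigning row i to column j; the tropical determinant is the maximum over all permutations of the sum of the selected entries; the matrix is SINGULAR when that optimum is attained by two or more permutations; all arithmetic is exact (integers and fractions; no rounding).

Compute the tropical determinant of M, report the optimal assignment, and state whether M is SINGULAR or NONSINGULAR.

σ = (0, 1, 2): (-4) + 6 + (-6) = -4
σ = (0, 2, 1): (-4) + (-9) + 13 = 0
σ = (1, 0, 2): 8 + 17 + (-6) = 19
σ = (1, 2, 0): 8 + (-9) + 24 = 23
σ = (2, 0, 1): 29 + 17 + 13 = 59
σ = (2, 1, 0): 29 + 6 + 24 = 59
Optimal value attained by: σ = (2, 0, 1).
Answer: det⊕(M) = 59; verdict: SINGULAR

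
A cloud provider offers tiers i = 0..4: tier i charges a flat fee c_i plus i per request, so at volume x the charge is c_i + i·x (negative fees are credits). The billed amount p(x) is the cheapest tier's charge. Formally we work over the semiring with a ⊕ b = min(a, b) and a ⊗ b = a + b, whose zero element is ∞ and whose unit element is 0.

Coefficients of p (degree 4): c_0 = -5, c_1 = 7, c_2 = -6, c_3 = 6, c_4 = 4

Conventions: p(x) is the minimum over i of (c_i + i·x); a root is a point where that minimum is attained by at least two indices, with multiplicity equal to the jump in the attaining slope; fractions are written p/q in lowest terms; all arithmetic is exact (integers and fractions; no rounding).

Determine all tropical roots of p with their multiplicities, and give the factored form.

hull edge (i=0, c=-5) to (i=2, c=-6): slope -1/2, span 2
hull edge (i=2, c=-6) to (i=4, c=4): slope 5, span 2
Factored form: p(x) = 4 ⊗ (x ⊕ (-5)) ⊗ (x ⊕ (-5)) ⊗ (x ⊕ 1/2) ⊗ (x ⊕ 1/2)
Answer: roots = -5 (mult 2), 1/2 (mult 2)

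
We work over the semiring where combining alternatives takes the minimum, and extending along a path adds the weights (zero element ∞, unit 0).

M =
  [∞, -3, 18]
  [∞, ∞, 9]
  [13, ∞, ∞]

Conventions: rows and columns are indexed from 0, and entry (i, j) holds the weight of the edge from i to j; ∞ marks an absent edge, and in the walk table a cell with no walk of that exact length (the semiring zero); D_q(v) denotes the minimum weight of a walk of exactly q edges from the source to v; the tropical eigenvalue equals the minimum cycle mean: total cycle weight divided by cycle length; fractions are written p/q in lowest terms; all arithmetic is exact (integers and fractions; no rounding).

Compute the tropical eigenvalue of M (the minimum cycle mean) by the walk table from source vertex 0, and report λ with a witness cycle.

q=0: [0, ∞, ∞]
q=1: [∞, -3, 18]
q=2: [31, ∞, 6]
q=3: [19, 28, 49]
Optimal cycle mean attained by: cycle 0->1->2->0, total (-3) + 9 + 13, length 3.
Answer: λ = 19/3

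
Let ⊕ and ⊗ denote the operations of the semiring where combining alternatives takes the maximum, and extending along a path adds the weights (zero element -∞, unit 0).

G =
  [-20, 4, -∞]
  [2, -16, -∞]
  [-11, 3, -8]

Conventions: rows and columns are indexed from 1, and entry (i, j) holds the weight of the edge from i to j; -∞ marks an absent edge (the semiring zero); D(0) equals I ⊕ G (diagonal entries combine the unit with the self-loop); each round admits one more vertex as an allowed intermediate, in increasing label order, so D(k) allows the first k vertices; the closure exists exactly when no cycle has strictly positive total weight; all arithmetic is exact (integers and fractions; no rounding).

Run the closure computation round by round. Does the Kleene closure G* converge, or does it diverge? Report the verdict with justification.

D(0):
  [0, 4, -∞]
  [2, 0, -∞]
  [-11, 3, 0]
Detection: at round 1, diagonal entry (2, 2) turns strictly positive.
Key observation: the cycle 2->1->2 has total weight 2 + 4, which is strictly positive.
Answer: DIVERGES — positive cycle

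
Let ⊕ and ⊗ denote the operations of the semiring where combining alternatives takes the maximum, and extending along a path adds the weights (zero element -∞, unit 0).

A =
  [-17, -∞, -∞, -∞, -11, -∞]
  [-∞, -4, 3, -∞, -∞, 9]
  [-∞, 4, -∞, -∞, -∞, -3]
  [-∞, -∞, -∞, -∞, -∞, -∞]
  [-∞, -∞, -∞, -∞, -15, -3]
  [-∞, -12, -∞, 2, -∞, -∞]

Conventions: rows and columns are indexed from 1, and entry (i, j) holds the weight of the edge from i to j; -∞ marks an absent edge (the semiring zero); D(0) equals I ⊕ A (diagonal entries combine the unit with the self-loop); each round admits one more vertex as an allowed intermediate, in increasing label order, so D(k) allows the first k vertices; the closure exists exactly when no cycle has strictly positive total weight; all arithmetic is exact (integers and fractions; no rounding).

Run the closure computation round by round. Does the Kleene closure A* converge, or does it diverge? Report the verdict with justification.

D(0):
  [0, -∞, -∞, -∞, -11, -∞]
  [-∞, 0, 3, -∞, -∞, 9]
  [-∞, 4, 0, -∞, -∞, -3]
  [-∞, -∞, -∞, 0, -∞, -∞]
  [-∞, -∞, -∞, -∞, 0, -3]
  [-∞, -12, -∞, 2, -∞, 0]
D(1):
  [0, -∞, -∞, -∞, -11, -∞]
  [-∞, 0, 3, -∞, -∞, 9]
  [-∞, 4, 0, -∞, -∞, -3]
  [-∞, -∞, -∞, 0, -∞, -∞]
  [-∞, -∞, -∞, -∞, 0, -3]
  [-∞, -12, -∞, 2, -∞, 0]
Detection: at round 2, diagonal entry (3, 3) turns strictly positive.
Key observation: the cycle 3->2->3 has total weight 4 + 3, which is strictly positive.
Answer: DIVERGES — positive cycle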